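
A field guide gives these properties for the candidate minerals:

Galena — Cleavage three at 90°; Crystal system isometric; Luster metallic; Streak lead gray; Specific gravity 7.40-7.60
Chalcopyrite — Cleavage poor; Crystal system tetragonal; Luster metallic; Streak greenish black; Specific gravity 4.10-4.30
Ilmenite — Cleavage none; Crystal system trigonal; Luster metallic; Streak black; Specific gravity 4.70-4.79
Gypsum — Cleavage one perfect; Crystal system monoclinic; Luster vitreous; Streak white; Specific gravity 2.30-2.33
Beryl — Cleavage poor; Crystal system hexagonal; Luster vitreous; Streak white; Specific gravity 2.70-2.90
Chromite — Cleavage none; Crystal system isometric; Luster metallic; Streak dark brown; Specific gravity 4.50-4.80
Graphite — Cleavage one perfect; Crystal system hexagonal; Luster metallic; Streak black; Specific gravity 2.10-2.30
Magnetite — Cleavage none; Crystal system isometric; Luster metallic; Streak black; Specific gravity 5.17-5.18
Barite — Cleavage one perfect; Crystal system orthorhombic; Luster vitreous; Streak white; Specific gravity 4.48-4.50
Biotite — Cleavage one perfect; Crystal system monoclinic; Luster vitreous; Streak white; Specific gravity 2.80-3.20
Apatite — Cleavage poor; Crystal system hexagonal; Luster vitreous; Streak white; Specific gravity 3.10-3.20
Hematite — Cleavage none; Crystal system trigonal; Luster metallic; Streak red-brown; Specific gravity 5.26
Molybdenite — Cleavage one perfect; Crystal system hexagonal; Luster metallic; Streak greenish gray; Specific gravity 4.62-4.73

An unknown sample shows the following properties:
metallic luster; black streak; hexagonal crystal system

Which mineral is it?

Metallic luster eliminates Gypsum, Beryl, Barite, Biotite, Apatite.
Black streak: only Ilmenite, Graphite, Magnetite remain.
Hexagonal crystal system: narrows the field to Graphite.
The only mineral consistent with every observation is Graphite.

Graphite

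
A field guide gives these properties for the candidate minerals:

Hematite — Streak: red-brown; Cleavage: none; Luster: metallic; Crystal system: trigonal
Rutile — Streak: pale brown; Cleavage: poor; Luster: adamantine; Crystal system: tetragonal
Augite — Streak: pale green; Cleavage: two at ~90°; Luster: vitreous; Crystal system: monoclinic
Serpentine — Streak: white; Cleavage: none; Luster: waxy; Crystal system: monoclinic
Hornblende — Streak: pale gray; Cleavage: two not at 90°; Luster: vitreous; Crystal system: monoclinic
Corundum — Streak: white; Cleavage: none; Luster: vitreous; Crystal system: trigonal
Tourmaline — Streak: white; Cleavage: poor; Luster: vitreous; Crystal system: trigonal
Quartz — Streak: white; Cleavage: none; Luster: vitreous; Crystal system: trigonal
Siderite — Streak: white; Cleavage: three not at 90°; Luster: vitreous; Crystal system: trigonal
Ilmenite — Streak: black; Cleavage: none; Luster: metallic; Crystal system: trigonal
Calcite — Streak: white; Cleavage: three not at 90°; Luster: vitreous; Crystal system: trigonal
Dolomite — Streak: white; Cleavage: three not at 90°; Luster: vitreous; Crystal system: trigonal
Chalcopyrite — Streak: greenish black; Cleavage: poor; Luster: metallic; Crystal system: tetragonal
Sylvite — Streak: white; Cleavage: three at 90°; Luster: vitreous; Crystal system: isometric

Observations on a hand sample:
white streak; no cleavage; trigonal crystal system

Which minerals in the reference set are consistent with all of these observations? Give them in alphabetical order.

White streak eliminates Hematite, Rutile, Augite, Hornblende, Ilmenite, Chalcopyrite.
No cleavage — leaves Serpentine, Corundum, Quartz.
Trigonal crystal system excludes Serpentine.
Remaining candidates: Corundum, Quartz.

Corundum, Quartz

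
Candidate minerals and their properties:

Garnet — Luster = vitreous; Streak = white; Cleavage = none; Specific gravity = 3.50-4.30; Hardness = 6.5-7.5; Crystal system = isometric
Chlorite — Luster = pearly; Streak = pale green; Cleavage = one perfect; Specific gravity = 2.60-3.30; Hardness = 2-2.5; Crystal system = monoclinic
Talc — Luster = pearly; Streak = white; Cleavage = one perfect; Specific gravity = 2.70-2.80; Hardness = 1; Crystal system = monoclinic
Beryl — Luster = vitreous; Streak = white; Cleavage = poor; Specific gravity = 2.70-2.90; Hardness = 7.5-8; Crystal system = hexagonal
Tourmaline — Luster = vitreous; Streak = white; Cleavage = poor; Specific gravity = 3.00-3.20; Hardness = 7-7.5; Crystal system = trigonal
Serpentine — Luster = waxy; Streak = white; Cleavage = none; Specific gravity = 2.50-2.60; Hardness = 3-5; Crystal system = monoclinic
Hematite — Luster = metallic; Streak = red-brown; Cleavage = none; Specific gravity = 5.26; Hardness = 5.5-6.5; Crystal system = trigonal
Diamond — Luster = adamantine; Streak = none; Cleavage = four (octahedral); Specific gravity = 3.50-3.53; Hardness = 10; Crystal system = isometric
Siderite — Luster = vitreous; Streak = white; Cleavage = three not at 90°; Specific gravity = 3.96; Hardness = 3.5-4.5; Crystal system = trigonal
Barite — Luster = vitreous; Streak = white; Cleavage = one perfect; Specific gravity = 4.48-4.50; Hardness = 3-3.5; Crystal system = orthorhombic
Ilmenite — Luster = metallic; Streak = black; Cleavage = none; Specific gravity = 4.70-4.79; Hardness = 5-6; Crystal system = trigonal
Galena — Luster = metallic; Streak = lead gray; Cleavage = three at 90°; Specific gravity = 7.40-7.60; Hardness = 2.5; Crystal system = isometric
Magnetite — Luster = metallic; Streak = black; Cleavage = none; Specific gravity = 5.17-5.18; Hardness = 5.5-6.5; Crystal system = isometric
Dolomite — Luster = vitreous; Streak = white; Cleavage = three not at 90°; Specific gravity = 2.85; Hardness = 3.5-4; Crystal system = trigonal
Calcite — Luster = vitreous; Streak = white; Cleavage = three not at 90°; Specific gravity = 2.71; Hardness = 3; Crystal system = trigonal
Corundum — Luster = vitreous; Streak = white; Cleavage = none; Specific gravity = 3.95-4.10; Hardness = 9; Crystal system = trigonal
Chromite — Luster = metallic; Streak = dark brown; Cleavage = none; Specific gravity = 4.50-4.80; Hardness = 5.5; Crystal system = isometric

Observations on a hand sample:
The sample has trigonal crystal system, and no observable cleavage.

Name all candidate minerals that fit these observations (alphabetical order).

Trigonal crystal system: only Tourmaline, Hematite, Siderite, Ilmenite, Dolomite, Calcite, Corundum remain.
No observable cleavage: only Hematite, Ilmenite, Corundum remain.
The minerals that satisfy all observations are Corundum, Hematite, Ilmenite.

Corundum, Hematite, Ilmenite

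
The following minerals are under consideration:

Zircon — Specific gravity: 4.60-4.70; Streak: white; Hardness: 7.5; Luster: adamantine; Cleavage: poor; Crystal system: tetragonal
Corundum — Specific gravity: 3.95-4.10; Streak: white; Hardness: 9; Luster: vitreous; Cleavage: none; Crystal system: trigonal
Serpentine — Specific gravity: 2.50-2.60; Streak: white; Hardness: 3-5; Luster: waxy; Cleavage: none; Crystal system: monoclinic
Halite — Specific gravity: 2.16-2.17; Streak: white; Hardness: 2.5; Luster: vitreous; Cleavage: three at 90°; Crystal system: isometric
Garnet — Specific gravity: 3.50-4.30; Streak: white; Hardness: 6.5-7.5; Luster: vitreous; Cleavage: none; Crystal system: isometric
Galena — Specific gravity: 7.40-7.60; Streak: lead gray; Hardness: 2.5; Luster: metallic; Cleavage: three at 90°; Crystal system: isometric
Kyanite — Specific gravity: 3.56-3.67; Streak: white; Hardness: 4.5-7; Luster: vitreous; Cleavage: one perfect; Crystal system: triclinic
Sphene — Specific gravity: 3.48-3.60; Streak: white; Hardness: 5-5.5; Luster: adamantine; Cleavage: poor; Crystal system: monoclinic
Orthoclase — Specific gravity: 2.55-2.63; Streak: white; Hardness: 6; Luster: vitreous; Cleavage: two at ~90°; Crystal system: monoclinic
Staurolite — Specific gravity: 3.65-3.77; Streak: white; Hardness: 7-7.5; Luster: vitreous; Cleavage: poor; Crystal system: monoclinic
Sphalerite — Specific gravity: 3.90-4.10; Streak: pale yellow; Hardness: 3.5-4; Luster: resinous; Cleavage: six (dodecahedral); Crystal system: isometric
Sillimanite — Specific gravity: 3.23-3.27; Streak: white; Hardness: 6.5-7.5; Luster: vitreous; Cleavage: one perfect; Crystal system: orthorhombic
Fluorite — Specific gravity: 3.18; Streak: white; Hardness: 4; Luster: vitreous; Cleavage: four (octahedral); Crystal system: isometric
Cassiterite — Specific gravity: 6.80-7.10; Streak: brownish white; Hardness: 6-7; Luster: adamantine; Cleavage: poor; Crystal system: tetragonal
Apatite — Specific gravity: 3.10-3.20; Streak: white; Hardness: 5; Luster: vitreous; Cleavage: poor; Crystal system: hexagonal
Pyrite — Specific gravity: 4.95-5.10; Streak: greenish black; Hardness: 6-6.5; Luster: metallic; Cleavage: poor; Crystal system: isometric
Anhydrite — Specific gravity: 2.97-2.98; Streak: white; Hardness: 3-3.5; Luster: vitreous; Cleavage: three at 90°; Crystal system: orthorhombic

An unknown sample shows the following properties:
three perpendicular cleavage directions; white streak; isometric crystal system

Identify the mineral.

Halite

Three perpendicular cleavage directions: Halite, Galena, Anhydrite remain.
White streak is inconsistent with Galena.
Isometric crystal system eliminates Anhydrite.
Only Halite satisfies all observations.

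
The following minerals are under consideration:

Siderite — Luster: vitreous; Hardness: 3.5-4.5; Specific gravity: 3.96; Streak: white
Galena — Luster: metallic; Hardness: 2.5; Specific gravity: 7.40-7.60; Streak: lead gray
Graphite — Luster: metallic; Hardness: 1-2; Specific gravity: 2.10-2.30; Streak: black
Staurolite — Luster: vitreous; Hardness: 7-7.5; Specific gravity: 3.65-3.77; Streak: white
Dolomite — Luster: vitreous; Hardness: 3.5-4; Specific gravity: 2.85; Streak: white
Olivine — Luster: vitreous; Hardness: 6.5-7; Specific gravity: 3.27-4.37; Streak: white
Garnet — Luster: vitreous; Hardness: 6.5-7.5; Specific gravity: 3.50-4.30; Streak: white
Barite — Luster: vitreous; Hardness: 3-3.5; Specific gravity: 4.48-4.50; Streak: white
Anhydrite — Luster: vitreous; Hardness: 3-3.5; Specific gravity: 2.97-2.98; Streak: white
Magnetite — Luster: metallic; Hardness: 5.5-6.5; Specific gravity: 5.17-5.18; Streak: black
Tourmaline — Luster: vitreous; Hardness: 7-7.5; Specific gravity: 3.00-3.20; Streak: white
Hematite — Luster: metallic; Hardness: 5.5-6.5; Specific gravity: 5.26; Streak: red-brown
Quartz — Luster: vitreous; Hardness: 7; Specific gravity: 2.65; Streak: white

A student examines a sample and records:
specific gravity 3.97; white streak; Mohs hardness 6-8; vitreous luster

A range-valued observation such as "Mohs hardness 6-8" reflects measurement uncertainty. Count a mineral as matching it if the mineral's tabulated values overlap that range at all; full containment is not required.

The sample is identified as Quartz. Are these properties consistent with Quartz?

Specific gravity 3.97 — Quartz has SG 2.65; a mismatch.
White streak — consistent with Quartz (white streak).
Mohs hardness 6-8 — consistent with Quartz (hardness 7).
Vitreous luster — consistent with Quartz (vitreous luster).
The specific gravity observation rules out Quartz.

Inconsistent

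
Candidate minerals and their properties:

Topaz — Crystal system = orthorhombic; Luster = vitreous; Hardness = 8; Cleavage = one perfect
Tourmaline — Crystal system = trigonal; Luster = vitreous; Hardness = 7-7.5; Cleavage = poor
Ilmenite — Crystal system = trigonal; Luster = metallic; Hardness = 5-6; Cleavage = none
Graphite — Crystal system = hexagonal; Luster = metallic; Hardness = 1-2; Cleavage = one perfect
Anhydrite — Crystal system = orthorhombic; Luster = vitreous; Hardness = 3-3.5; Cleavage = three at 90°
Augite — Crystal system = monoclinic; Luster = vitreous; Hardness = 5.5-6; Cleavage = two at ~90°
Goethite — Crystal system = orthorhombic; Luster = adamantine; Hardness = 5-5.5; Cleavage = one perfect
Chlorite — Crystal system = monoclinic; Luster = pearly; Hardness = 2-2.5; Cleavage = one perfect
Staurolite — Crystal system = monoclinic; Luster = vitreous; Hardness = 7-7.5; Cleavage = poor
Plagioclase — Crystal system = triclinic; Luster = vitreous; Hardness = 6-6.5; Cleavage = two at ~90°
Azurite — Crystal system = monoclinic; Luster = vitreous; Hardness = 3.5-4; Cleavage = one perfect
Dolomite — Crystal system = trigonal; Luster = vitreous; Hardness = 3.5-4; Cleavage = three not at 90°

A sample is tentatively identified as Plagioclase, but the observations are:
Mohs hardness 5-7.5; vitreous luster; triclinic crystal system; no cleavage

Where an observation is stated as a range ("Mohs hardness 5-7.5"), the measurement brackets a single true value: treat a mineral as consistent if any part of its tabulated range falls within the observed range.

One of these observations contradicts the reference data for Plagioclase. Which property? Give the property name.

cleavage

Mohs hardness 5-7.5: Plagioclase has hardness 6-6.5 — consistent.
Vitreous luster: Plagioclase has vitreous luster — consistent.
Triclinic crystal system: Plagioclase has triclinic system — consistent.
No cleavage: Plagioclase has cleavage two at ~90° — does not match.
Everything matches except the cleavage.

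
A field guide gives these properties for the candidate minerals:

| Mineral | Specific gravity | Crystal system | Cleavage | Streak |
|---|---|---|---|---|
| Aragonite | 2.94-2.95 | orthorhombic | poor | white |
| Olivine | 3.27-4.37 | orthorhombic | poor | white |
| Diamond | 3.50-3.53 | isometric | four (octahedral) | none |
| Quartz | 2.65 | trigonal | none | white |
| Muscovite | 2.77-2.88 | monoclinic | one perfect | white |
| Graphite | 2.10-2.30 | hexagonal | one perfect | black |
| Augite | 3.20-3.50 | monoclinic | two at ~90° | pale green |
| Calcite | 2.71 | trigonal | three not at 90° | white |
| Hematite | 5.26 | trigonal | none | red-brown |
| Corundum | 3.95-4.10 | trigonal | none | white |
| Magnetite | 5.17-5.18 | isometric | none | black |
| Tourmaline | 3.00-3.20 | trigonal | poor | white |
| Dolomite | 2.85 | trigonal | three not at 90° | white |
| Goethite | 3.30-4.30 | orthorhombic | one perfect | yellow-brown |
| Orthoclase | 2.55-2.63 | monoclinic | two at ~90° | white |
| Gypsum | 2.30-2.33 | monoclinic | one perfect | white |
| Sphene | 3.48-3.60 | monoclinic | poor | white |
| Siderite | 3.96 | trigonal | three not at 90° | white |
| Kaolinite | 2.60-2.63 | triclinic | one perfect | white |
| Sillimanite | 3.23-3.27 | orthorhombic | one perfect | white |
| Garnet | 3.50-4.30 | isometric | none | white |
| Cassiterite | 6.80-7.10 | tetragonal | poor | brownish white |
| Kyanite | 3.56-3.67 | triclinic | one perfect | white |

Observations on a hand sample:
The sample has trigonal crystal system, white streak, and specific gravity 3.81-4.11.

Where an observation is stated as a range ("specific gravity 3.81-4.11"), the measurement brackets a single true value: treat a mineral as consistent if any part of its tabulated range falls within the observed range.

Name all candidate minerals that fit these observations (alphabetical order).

Corundum, Siderite

Trigonal crystal system: leaves Quartz, Calcite, Hematite, Corundum, Tourmaline, Dolomite, Siderite.
White streak excludes Hematite.
Specific gravity 3.81-4.11: leaves Corundum, Siderite.
The minerals that satisfy all observations are Corundum, Siderite.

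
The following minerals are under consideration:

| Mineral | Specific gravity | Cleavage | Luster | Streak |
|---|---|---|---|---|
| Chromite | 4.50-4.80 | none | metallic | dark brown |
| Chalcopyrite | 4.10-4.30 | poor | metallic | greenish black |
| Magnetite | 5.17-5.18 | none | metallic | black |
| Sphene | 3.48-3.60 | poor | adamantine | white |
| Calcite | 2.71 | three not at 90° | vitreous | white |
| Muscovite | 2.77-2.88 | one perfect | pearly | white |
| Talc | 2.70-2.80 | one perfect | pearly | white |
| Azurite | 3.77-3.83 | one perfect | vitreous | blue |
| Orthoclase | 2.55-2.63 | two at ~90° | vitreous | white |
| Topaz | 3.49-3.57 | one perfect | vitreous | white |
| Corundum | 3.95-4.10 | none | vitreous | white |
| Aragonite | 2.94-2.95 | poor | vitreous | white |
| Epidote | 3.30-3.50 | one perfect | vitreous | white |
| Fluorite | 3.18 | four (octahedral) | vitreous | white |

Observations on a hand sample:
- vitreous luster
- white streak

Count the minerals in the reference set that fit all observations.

7

Vitreous luster eliminates Chromite, Chalcopyrite, Magnetite, Sphene, Muscovite, Talc.
White streak excludes Azurite.
Remaining candidates: Aragonite, Calcite, Corundum, Epidote, Fluorite, Orthoclase, Topaz.
That is 7 minerals.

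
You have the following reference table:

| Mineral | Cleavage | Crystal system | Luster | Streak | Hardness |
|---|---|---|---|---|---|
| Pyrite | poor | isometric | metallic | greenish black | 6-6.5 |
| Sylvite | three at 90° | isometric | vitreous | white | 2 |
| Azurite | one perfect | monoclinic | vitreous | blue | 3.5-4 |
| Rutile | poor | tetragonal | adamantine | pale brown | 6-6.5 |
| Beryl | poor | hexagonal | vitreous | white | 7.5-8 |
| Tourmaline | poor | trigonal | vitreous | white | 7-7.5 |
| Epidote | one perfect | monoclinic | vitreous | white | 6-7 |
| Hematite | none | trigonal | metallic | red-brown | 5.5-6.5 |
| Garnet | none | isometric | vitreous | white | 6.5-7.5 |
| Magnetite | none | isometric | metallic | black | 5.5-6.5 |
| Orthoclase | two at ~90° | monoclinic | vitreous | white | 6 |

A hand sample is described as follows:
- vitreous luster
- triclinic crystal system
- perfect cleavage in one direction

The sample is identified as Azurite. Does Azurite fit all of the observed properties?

Vitreous luster — consistent with Azurite (vitreous luster).
Triclinic crystal system — Azurite has monoclinic system; which does not match.
Perfect cleavage in one direction — consistent with Azurite (cleavage one perfect).
Azurite is excluded by the crystal system.

No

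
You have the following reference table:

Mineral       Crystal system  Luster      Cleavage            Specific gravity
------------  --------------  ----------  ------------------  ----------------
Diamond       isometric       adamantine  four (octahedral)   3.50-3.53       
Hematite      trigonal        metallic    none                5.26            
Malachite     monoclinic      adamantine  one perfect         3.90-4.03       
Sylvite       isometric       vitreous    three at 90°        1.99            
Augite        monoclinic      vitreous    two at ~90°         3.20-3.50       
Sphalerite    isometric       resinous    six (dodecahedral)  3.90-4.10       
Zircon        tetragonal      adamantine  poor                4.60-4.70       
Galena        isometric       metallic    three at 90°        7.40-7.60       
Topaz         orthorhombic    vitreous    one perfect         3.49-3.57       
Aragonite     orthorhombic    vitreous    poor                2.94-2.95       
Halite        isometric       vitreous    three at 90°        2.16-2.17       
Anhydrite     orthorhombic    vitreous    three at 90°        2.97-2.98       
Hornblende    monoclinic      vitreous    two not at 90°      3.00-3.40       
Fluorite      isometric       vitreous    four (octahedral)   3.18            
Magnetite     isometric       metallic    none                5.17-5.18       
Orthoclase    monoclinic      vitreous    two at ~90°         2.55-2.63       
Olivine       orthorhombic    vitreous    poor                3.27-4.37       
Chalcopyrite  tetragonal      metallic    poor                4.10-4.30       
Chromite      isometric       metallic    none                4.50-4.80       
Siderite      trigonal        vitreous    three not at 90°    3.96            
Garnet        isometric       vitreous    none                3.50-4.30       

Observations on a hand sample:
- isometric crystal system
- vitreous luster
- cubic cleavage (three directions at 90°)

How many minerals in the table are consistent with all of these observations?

2

Isometric crystal system: narrows the field to Diamond, Sylvite, Sphalerite, Galena, Halite, Fluorite, Magnetite, Chromite, Garnet.
Vitreous luster: narrows the field to Sylvite, Halite, Fluorite, Garnet.
Cubic cleavage (three directions at 90°) eliminates Fluorite, Garnet.
The minerals that satisfy all observations are Halite, Sylvite.
That is 2 minerals.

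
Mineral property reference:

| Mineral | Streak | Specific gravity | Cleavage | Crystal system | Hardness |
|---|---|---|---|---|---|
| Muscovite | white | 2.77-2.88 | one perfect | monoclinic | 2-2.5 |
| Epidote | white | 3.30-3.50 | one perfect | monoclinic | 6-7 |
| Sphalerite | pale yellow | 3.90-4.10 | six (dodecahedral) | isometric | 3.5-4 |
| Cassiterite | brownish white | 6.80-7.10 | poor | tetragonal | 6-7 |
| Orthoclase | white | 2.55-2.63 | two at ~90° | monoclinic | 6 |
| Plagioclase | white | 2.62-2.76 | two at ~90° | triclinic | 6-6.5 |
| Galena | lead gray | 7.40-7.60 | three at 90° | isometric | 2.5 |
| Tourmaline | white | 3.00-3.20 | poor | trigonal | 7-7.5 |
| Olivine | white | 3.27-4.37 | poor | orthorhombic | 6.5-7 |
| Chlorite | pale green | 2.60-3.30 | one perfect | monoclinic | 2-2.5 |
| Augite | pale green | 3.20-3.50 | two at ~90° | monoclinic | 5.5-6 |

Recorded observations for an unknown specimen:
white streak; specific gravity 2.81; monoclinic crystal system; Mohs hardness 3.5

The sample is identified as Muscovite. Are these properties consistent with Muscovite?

White streak — matches Muscovite (white streak).
Specific gravity 2.81 — matches Muscovite (SG 2.77-2.88).
Monoclinic crystal system — matches Muscovite (monoclinic system).
Mohs hardness 3.5 — Muscovite has hardness 2-2.5; which does not match.
Hardness alone is enough to reject Muscovite.

Inconsistent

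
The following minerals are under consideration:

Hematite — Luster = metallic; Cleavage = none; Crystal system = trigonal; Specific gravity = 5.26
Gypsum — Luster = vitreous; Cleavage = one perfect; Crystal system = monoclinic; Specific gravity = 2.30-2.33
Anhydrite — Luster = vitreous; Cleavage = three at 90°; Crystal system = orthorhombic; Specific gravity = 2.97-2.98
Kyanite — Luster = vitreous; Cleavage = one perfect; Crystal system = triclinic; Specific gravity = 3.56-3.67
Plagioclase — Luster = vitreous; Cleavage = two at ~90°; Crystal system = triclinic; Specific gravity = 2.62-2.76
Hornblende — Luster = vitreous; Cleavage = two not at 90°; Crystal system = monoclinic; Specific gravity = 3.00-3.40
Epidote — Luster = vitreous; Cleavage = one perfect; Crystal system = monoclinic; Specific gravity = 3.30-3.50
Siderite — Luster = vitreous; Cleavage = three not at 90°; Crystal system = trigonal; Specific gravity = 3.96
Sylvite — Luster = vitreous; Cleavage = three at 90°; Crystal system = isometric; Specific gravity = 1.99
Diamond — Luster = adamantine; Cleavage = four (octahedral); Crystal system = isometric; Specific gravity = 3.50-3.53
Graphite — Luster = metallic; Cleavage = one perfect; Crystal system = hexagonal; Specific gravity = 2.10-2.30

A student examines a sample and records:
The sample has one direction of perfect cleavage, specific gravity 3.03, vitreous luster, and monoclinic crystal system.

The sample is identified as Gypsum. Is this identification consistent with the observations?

One direction of perfect cleavage — matches Gypsum (cleavage one perfect).
Specific gravity 3.03 — Gypsum has SG 2.30-2.33; which does not match.
Vitreous luster — matches Gypsum (vitreous luster).
Monoclinic crystal system — matches Gypsum (monoclinic system).
The specific gravity observation rules out Gypsum.

No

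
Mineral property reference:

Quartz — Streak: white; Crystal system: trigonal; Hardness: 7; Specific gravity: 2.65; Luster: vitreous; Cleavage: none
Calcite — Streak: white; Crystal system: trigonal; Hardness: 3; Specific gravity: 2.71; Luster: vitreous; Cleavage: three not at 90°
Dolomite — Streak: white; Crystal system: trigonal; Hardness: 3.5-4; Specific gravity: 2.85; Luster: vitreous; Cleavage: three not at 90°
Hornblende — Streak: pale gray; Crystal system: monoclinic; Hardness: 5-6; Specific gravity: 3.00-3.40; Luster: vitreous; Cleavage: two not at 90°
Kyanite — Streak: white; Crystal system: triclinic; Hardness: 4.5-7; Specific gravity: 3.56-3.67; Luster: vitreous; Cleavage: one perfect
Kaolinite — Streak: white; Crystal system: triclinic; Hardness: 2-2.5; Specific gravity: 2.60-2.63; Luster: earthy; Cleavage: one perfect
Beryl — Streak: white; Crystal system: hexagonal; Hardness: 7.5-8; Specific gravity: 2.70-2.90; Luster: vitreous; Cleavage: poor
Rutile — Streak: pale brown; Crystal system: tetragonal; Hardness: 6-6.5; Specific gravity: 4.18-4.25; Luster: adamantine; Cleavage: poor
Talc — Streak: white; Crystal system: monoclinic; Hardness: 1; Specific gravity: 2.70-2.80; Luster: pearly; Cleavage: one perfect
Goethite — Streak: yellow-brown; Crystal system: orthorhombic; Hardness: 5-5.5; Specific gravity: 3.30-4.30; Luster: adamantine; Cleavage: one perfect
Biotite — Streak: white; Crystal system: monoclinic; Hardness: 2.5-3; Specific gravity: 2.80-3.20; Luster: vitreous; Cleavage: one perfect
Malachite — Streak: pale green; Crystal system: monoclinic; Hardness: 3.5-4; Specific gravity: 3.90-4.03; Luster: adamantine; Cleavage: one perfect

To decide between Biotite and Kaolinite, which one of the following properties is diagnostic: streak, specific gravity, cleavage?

Streak: both white — same for both.
Specific gravity: Biotite 2.80-3.20, Kaolinite 2.60-2.63 — these differ.
Cleavage: both one perfect — same for both.
Specific gravity is the diagnostic property here.

specific gravity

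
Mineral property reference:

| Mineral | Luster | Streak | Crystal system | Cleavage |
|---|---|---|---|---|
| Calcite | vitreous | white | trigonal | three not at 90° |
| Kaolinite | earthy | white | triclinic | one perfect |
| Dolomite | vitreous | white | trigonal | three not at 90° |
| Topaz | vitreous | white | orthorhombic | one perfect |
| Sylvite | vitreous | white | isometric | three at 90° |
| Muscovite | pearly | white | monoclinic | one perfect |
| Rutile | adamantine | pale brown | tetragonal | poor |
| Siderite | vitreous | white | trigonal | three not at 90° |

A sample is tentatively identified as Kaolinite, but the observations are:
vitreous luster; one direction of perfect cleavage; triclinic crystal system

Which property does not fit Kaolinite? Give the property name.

Vitreous luster: Kaolinite has earthy luster — outside the reference range.
One direction of perfect cleavage: Kaolinite has cleavage one perfect — matches.
Triclinic crystal system: Kaolinite has triclinic system — matches.
Only the luster is inconsistent.

luster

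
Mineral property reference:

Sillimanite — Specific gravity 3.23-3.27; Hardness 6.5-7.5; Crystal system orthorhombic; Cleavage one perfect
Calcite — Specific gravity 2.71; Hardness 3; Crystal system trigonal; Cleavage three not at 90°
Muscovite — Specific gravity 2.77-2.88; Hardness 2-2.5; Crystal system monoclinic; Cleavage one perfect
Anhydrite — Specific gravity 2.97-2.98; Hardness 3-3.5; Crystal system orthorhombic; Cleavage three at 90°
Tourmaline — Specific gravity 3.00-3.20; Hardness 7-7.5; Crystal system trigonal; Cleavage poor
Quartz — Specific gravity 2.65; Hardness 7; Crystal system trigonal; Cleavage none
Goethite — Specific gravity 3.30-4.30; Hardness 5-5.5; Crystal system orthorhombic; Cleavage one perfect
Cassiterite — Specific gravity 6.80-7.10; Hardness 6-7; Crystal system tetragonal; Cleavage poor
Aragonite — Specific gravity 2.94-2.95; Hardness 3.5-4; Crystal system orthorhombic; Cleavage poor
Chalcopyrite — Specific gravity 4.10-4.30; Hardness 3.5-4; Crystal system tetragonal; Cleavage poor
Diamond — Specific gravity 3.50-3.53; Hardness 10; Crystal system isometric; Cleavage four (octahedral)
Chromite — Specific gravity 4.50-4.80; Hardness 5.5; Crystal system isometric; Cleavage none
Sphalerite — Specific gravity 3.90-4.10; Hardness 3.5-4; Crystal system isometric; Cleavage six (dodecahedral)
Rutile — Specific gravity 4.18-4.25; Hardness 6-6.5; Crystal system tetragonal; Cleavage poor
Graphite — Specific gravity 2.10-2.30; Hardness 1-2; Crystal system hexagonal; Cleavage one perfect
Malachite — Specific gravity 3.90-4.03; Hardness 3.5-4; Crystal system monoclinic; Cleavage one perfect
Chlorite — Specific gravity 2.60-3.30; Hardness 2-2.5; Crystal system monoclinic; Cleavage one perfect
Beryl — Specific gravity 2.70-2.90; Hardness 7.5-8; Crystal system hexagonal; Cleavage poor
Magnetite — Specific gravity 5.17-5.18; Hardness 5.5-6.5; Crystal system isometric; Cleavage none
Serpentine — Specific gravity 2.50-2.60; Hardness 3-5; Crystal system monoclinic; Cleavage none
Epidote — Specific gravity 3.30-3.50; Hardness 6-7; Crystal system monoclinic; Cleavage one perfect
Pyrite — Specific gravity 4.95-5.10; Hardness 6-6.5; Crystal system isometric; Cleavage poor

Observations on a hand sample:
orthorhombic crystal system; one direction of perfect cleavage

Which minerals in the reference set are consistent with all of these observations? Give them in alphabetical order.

Orthorhombic crystal system — leaves Sillimanite, Anhydrite, Goethite, Aragonite.
One direction of perfect cleavage excludes Anhydrite, Aragonite.
Remaining candidates: Goethite, Sillimanite.

Goethite, Sillimanite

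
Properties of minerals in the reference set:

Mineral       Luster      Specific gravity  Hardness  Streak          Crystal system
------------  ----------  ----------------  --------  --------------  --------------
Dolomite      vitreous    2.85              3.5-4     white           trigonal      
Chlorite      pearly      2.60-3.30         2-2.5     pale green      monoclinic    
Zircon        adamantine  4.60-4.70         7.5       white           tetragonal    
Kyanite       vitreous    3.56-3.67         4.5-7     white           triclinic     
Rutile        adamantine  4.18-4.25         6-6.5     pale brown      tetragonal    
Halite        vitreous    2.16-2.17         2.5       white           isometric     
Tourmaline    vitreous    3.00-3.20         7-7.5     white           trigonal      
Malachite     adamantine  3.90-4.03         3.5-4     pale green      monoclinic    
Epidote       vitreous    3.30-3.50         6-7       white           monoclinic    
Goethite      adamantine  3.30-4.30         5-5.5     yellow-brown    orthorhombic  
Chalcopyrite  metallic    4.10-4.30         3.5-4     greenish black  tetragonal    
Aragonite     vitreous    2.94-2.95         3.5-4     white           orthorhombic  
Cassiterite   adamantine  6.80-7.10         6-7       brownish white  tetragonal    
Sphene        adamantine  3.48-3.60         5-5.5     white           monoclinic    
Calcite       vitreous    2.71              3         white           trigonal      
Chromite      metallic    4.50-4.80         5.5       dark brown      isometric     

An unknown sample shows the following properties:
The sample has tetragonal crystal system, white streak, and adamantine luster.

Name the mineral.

Tetragonal crystal system: Zircon, Rutile, Chalcopyrite, Cassiterite remain.
White streak: Zircon remains.
Adamantine luster: every remaining candidate is consistent.
Zircon is the sole remaining match.

Zircon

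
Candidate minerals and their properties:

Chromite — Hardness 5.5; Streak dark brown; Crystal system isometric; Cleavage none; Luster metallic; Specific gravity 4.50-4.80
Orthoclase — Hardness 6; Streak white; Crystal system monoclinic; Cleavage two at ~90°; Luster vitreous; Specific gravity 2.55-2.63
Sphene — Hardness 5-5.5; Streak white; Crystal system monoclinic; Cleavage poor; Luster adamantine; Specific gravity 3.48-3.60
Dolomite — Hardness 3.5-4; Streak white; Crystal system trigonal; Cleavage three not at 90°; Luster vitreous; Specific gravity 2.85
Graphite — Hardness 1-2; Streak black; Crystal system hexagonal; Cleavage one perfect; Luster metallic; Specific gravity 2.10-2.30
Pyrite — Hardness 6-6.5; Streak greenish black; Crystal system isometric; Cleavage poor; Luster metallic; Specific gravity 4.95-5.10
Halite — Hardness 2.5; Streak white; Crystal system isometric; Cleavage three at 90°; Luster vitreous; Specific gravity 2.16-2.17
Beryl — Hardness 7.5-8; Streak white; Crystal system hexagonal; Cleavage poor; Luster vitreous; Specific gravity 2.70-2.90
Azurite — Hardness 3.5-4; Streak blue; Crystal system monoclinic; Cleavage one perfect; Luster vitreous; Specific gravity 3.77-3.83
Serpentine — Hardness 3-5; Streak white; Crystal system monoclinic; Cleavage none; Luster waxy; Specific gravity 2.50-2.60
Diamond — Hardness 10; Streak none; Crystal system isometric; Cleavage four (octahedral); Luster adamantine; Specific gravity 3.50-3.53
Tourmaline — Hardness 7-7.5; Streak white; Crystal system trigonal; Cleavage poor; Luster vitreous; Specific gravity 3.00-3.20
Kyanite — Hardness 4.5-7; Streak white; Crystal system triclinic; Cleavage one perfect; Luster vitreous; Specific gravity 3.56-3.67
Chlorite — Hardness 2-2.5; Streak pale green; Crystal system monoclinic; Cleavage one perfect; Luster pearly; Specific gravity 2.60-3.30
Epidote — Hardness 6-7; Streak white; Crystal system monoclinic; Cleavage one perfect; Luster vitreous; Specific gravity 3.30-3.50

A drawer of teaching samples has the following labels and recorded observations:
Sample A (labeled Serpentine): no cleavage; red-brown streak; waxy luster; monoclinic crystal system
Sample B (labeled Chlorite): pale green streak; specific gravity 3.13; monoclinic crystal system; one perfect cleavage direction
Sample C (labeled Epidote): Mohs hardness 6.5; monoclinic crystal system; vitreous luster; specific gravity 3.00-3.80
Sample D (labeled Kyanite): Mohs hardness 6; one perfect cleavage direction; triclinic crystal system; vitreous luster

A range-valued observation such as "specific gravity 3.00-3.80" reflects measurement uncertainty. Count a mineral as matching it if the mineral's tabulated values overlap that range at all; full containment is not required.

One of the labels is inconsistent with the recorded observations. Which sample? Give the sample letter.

A

Sample A: red-brown streak is outside the reference for Serpentine (white streak) — mislabeled.
Sample B: observations are consistent with Chlorite.
Sample C: observations are consistent with Epidote.
Sample D: observations are consistent with Kyanite.
Only sample A is inconsistent with its label.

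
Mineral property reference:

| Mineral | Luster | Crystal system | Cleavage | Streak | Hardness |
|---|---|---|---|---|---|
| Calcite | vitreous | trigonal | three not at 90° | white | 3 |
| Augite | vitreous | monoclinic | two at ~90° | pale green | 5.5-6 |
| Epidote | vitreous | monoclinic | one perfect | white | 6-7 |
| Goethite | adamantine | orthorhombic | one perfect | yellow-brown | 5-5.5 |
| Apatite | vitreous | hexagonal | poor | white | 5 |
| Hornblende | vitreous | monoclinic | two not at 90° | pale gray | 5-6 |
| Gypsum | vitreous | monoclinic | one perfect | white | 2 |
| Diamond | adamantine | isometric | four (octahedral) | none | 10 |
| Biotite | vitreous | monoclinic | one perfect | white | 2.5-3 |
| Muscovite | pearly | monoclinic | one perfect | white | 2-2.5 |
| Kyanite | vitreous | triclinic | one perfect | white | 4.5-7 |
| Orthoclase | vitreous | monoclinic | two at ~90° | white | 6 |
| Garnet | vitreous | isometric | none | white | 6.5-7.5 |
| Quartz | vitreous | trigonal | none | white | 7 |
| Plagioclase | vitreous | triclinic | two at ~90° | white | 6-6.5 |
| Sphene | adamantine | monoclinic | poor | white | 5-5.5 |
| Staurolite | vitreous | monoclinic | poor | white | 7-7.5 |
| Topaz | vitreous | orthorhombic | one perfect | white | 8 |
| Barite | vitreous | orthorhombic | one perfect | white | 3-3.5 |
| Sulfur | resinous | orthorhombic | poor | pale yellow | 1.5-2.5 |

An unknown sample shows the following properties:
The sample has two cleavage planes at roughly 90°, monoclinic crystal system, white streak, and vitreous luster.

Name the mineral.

Orthoclase

Two cleavage planes at roughly 90°: only Augite, Orthoclase, Plagioclase remain.
Monoclinic crystal system rules out Plagioclase.
White streak rules out Augite.
Vitreous luster: every remaining candidate is consistent.
The only mineral consistent with every observation is Orthoclase.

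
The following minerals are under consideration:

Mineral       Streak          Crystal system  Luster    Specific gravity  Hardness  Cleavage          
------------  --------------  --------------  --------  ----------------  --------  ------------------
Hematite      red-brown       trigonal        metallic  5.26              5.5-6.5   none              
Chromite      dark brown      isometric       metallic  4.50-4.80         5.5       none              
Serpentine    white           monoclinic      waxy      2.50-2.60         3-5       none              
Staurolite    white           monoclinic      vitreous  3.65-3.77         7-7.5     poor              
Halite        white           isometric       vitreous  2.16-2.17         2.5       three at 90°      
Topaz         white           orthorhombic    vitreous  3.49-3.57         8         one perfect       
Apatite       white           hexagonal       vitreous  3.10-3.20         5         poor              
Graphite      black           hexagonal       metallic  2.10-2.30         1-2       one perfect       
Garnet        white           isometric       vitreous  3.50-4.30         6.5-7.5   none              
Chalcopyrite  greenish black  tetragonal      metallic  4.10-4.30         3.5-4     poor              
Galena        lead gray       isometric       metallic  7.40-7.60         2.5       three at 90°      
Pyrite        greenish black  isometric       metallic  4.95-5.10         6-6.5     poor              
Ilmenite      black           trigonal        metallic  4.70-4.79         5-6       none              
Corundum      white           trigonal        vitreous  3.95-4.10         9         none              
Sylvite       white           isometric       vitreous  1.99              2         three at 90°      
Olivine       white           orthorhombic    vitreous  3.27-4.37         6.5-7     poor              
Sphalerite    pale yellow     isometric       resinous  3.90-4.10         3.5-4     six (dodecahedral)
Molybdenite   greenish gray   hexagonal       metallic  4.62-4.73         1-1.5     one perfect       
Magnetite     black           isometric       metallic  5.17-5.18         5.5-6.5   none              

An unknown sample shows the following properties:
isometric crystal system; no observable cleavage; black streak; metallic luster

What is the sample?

Magnetite

Isometric crystal system: Chromite, Halite, Garnet, Galena, Pyrite, Sylvite, Sphalerite, Magnetite remain.
No observable cleavage: Chromite, Garnet, Magnetite remain.
Black streak: leaves Magnetite.
Metallic luster: consistent with all remaining minerals.
Magnetite is the sole remaining match.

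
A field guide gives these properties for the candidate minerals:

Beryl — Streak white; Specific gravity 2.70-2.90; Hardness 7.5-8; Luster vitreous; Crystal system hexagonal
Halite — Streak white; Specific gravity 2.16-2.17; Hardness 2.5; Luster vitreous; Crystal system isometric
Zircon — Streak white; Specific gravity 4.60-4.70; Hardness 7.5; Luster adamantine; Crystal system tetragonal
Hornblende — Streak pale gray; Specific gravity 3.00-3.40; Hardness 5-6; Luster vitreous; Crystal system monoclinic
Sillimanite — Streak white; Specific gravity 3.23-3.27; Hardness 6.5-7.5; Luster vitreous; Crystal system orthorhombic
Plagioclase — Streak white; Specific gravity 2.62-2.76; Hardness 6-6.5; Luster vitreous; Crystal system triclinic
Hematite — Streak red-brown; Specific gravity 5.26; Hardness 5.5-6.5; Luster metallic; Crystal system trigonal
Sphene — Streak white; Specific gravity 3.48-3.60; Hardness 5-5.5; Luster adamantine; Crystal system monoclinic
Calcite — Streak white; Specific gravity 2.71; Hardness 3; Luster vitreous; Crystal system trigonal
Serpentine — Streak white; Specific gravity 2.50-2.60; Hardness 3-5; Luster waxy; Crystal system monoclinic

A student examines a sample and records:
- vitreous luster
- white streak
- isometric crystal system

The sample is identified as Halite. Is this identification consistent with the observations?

Vitreous luster — fits Halite (vitreous luster).
White streak — fits Halite (white streak).
Isometric crystal system — fits Halite (isometric system).
All observations are consistent with the tabulated values for Halite.

Yes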